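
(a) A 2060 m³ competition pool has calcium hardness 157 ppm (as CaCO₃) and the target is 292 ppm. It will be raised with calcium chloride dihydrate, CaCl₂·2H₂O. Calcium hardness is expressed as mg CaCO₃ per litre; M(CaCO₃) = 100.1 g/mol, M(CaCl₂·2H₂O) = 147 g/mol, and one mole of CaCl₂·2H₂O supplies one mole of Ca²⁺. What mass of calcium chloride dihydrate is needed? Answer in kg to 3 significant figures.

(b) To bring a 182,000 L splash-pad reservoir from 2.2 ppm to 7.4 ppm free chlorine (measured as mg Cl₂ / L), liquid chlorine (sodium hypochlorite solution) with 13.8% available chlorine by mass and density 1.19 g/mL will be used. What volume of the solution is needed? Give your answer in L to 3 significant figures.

(a) Volume: 2060 m³ = 2,060,000 L.
(a) Hardness to add: (292 − 157) = 135 mg/L as CaCO₃ × 2,060,000 L = 278,100 g as CaCO₃.
(a) Moles of Ca²⁺ (1 mol Ca²⁺ ≡ 1 mol CaCO₃): 278,100 / 100.1 g/mol = 2778 mol.
(a) Mass of CaCl₂·2H₂O: 2778 × 147 = 408,400 g.

(b) Chlorine deficit: 7.4 − 2.2 = 5.2 ppm = 5.2 mg/L as Cl₂.
(b) Cl₂ equivalent needed: 5.2 mg/L × 182,000 L = 946,400 mg = 946.4 g.
(b) Product at 13.8% available chlorine: 946.4 / 0.138 = 6858 g.
(b) Volume at density 1.19 g/mL: 6858 g ÷ 1.19 g/mL = 5763 mL.

(a) 408 kg; (b) 5.76 L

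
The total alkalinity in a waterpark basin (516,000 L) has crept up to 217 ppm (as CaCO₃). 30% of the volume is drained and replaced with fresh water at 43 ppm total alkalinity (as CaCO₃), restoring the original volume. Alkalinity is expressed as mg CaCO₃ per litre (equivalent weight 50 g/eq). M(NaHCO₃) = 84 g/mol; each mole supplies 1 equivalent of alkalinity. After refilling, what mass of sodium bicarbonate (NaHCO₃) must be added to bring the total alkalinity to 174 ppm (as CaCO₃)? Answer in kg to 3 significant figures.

7.98 kg

After draining 30% and refilling: 217 × 0.70 + 43 × 0.30 = 164.8 ppm.
Deficit to target: 174 − 164.8 = 9.2 mg/L.
As CaCO₃: 9.2 mg/L × 516,000 L = 4747 g; ÷ 50 g/eq ÷ 1 = 94.94 mol NaHCO₃.
Mass: 94.94 × 84 = 7975 g.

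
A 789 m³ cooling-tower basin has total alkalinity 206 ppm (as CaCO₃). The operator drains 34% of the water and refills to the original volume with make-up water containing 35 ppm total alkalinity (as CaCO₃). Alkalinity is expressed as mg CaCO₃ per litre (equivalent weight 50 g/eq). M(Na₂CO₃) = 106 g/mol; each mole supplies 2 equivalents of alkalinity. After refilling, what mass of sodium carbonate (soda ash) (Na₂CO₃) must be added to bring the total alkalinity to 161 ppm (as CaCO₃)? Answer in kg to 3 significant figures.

Volume: 789 m³ = 789,000 L.
After draining 34% and refilling: 206 × 0.66 + 35 × 0.34 = 147.86 ppm.
Deficit to target: 161 − 147.86 = 13.14 mg/L.
As CaCO₃: 13.14 mg/L × 789,000 L = 10,370 g; ÷ 50 g/eq ÷ 2 = 103.7 mol Na₂CO₃.
Mass: 103.7 × 106 = 10,990 g.

11.0 kg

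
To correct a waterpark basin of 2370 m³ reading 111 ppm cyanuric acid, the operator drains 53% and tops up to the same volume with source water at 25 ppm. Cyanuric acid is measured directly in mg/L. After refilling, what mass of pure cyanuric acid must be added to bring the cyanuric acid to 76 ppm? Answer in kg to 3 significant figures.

25.1 kg

Volume: 2370 m³ = 2,370,000 L.
After draining 53% and refilling: 111 × 0.47 + 25 × 0.53 = 65.42 ppm.
Deficit to target: 76 − 65.42 = 10.58 mg/L.
Mass: 10.58 mg/L × 2,370,000 L = 25,070 g cyanuric acid.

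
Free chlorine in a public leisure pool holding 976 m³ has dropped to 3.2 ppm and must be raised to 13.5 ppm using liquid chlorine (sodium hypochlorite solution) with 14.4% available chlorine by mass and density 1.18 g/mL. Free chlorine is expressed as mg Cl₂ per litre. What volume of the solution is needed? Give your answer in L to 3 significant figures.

Volume: 976 m³ = 976,000 L.
Chlorine deficit: 13.5 − 3.2 = 10.3 ppm = 10.3 mg/L as Cl₂.
Cl₂ equivalent needed: 10.3 mg/L × 976,000 L = 10,050,000 mg = 10,050 g.
Product at 14.4% available chlorine: 10,050 / 0.144 = 69,810 g.
Volume at density 1.18 g/mL: 69,810 g ÷ 1.18 g/mL = 59,160 mL.

59.2 L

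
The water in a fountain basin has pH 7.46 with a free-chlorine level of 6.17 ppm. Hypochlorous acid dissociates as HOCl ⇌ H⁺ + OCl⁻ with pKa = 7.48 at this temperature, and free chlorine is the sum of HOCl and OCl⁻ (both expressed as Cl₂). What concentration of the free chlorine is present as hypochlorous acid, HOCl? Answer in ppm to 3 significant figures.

3.16 ppm

[OCl⁻]/[HOCl] = 10^(pH − pKa) = 10^(7.46 − 7.48) = 10^-0.02 = 0.955.
Fraction as HOCl = 1 / (1 + 0.955) = 0.5115.
HOCl = 0.5115 × 6.17 ppm = 3.156 ppm.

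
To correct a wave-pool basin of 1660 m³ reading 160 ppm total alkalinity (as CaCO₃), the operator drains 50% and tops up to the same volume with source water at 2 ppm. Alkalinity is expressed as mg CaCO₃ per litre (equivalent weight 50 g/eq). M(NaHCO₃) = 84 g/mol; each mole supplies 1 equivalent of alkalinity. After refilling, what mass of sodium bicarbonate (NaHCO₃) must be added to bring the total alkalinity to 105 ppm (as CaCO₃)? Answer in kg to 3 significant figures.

Volume: 1660 m³ = 1,660,000 L.
After draining 50% and refilling: 160 × 0.50 + 2 × 0.50 = 81 ppm.
Deficit to target: 105 − 81 = 24 mg/L.
As CaCO₃: 24 mg/L × 1,660,000 L = 39,840 g; ÷ 50 g/eq ÷ 1 = 796.8 mol NaHCO₃.
Mass: 796.8 × 84 = 66,930 g.

66.9 kg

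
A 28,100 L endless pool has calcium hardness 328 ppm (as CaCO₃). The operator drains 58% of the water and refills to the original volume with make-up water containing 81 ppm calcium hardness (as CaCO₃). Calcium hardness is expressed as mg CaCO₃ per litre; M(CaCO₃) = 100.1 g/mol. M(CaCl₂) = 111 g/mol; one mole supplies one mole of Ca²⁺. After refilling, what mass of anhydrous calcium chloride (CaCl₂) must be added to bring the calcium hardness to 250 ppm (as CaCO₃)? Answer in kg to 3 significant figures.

2.03 kg

After draining 58% and refilling: 328 × 0.42 + 81 × 0.58 = 184.74 ppm.
Deficit to target: 250 − 184.74 = 65.26 mg/L.
As CaCO₃: 65.26 mg/L × 28,100 L = 1834 g; ÷ 100.1 = 18.32 mol Ca²⁺.
Mass: 18.32 × 111 = 2033 g.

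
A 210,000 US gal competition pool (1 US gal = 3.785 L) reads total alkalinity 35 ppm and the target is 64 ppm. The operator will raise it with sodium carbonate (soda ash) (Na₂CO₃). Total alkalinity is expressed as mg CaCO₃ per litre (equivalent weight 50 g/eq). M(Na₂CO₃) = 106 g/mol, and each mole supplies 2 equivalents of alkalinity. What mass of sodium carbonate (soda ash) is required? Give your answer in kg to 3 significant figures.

Volume: 210,000 US gal × 3.785 L/gal = 794,850 L.
Alkalinity to add: (64 − 35) = 29 mg/L as CaCO₃ × 794,850 L = 23,050 g as CaCO₃.
Equivalents: 23,050 g ÷ 50 g/eq = 461 eq.
Each mole of Na₂CO₃ supplies 2 eq, so 461 / 2 = 230.5 mol.
Mass: 230.5 mol × 106 g/mol = 24,430 g.

24.4 kg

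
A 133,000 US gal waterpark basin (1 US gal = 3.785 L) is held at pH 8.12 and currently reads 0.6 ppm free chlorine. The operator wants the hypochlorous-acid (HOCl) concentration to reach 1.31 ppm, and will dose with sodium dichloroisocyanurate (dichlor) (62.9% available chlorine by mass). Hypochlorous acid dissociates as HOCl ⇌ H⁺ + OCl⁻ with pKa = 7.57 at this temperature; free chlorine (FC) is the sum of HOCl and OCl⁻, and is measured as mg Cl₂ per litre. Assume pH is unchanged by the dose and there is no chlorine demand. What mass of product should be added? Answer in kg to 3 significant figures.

4.29 kg

Volume: 133,000 US gal × 3.785 L/gal = 503,405 L.
[OCl⁻]/[HOCl] = 10^(pH − pKa) = 10^(8.12 − 7.57) = 3.548; fraction as HOCl = 1/(1 + 3.548) = 0.2199.
Free chlorine required for 1.31 ppm HOCl: 1.31 / 0.2199 = 5.958 ppm.
FC to add: 5.958 − 0.6 = 5.358 mg/L as Cl₂.
Cl₂ equivalent: 5.358 mg/L × 503,405 L = 2697 g.
Product at 62.9% available Cl: 2697 / 0.629 = 4288 g.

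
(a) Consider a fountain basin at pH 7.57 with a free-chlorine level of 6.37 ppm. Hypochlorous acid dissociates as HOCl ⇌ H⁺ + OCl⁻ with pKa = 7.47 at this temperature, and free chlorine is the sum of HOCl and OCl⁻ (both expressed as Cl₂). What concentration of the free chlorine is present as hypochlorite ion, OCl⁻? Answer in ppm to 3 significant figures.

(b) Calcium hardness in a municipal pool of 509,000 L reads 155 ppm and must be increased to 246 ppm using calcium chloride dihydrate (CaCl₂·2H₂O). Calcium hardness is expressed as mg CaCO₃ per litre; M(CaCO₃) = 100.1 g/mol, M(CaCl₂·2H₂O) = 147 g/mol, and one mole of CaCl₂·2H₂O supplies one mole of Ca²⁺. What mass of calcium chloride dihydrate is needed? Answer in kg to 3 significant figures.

(a) [OCl⁻]/[HOCl] = 10^(pH − pKa) = 10^(7.57 − 7.47) = 10^0.10 = 1.259.
(a) Fraction as HOCl = 1 / (1 + 1.259) = 0.4427.
(a) OCl⁻ = (1 − 0.4427) × 6.37 ppm = 3.55 ppm.

(b) Hardness to add: (246 − 155) = 91 mg/L as CaCO₃ × 509,000 L = 46,320 g as CaCO₃.
(b) Moles of Ca²⁺ (1 mol Ca²⁺ ≡ 1 mol CaCO₃): 46,320 / 100.1 g/mol = 462.7 mol.
(b) Mass of CaCl₂·2H₂O: 462.7 × 147 = 68,020 g.

(a) 3.55 ppm; (b) 68.0 kg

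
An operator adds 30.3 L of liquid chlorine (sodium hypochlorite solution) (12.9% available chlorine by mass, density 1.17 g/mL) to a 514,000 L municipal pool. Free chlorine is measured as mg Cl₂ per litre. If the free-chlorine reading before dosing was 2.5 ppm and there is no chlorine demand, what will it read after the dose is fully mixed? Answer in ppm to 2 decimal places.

Mass of solution: 30.3 L × 1000 mL/L × 1.17 g/mL = 35,450 g.
Available chlorine delivered: 35,450 g × 0.129 = 4573 g as Cl₂.
Concentration rise: 4573 g / 514,000 L = 8.897 mg/L = 8.90 ppm.
Final FC: 2.5 + 8.90 = 11.40 ppm.

11.40 ppm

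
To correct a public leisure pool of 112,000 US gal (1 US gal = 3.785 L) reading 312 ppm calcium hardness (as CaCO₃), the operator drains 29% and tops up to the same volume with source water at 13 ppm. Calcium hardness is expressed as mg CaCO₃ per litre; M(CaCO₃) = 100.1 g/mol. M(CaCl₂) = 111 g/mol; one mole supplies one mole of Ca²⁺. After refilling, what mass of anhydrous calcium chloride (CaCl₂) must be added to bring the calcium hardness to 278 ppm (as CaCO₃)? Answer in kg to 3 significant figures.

Volume: 112,000 US gal × 3.785 L/gal = 423,920 L.
After draining 29% and refilling: 312 × 0.71 + 13 × 0.29 = 225.29 ppm.
Deficit to target: 278 − 225.29 = 52.71 mg/L.
As CaCO₃: 52.71 mg/L × 423,920 L = 22,340 g; ÷ 100.1 = 223.2 mol Ca²⁺.
Mass: 223.2 × 111 = 24,780 g.

24.8 kg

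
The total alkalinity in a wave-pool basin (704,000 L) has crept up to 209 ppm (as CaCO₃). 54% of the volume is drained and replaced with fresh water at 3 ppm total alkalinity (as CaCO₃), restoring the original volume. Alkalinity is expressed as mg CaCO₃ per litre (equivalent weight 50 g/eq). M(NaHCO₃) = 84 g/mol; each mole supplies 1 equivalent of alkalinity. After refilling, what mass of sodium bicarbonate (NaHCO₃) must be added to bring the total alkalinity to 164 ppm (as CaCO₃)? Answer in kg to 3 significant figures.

78.3 kg

After draining 54% and refilling: 209 × 0.46 + 3 × 0.54 = 97.76 ppm.
Deficit to target: 164 − 97.76 = 66.24 mg/L.
As CaCO₃: 66.24 mg/L × 704,000 L = 46,630 g; ÷ 50 g/eq ÷ 1 = 932.7 mol NaHCO₃.
Mass: 932.7 × 84 = 78,340 g.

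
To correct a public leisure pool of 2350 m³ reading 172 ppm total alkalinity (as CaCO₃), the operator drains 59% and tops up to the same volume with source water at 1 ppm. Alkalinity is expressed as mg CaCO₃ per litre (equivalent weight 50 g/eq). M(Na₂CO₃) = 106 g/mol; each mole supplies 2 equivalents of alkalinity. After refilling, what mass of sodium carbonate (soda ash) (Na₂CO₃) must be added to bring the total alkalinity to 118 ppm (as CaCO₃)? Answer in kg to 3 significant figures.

117 kg

Volume: 2350 m³ = 2,350,000 L.
After draining 59% and refilling: 172 × 0.41 + 1 × 0.59 = 71.11 ppm.
Deficit to target: 118 − 71.11 = 46.89 mg/L.
As CaCO₃: 46.89 mg/L × 2,350,000 L = 110,200 g; ÷ 50 g/eq ÷ 2 = 1102 mol Na₂CO₃.
Mass: 1102 × 106 = 116,800 g.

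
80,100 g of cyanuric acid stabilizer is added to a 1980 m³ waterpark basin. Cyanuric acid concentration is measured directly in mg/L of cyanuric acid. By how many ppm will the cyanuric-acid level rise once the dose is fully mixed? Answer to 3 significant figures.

40.5 ppm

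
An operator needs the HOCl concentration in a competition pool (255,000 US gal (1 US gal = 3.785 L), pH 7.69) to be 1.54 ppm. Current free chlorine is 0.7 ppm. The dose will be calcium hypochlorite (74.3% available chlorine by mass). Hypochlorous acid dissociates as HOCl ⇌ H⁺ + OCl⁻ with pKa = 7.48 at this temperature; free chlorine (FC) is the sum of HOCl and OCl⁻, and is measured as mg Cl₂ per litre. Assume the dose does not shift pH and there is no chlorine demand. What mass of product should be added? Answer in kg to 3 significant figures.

Volume: 255,000 US gal × 3.785 L/gal = 965,175 L.
[OCl⁻]/[HOCl] = 10^(pH − pKa) = 10^(7.69 − 7.48) = 1.622; fraction as HOCl = 1/(1 + 1.622) = 0.3814.
Free chlorine required for 1.54 ppm HOCl: 1.54 / 0.3814 = 4.038 ppm.
FC to add: 4.038 − 0.7 = 3.338 mg/L as Cl₂.
Cl₂ equivalent: 3.338 mg/L × 965,175 L = 3221 g.
Product at 74.3% available Cl: 3221 / 0.743 = 4336 g.

4.34 kg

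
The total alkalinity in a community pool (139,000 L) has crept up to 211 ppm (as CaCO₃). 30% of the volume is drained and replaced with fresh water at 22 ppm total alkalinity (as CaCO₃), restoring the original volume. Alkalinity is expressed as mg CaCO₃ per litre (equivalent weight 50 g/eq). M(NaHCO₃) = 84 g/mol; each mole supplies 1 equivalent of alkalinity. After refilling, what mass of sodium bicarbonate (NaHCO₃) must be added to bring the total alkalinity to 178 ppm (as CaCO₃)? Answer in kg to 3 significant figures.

5.53 kg

After draining 30% and refilling: 211 × 0.70 + 22 × 0.30 = 154.3 ppm.
Deficit to target: 178 − 154.3 = 23.7 mg/L.
As CaCO₃: 23.7 mg/L × 139,000 L = 3294 g; ÷ 50 g/eq ÷ 1 = 65.89 mol NaHCO₃.
Mass: 65.89 × 84 = 5534 g.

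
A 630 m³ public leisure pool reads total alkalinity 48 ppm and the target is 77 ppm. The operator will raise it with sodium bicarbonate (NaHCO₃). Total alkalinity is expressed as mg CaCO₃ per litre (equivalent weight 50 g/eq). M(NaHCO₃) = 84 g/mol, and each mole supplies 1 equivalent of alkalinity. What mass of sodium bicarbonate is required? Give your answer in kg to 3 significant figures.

Volume: 630 m³ = 630,000 L.
Alkalinity to add: (77 − 48) = 29 mg/L as CaCO₃ × 630,000 L = 18,270 g as CaCO₃.
Equivalents: 18,270 g ÷ 50 g/eq = 365.4 eq.
NaHCO₃ supplies 1 eq per mole → 365.4 mol.
Mass: 365.4 mol × 84 g/mol = 30,690 g.

30.7 kg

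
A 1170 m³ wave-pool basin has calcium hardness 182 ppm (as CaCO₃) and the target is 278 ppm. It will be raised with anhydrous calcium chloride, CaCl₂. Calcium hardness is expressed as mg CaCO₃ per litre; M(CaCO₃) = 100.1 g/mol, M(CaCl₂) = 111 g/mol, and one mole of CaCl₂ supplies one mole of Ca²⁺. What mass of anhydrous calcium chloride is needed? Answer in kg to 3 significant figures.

125 kg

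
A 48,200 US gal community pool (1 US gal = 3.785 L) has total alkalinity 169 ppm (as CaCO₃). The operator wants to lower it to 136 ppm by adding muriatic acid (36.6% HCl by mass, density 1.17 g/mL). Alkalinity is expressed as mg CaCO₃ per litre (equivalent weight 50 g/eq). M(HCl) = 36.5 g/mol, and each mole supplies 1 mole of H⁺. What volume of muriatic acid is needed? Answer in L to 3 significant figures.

10.3 L

Volume: 48,200 US gal × 3.785 L/gal = 182,437 L.
Alkalinity to neutralize: (169 − 136) = 33 mg/L as CaCO₃ × 182,437 L = 6020 g as CaCO₃.
Equivalents of H⁺ required: 6020 ÷ 50 g/eq = 120.4 eq = 120.4 mol HCl.
Mass of HCl: 120.4 × 36.5 = 4395 g.
Mass of 36.6% solution: 4395 / 0.366 = 12,010 g.
Volume: 12,010 g ÷ 1.17 g/mL = 10,260 mL.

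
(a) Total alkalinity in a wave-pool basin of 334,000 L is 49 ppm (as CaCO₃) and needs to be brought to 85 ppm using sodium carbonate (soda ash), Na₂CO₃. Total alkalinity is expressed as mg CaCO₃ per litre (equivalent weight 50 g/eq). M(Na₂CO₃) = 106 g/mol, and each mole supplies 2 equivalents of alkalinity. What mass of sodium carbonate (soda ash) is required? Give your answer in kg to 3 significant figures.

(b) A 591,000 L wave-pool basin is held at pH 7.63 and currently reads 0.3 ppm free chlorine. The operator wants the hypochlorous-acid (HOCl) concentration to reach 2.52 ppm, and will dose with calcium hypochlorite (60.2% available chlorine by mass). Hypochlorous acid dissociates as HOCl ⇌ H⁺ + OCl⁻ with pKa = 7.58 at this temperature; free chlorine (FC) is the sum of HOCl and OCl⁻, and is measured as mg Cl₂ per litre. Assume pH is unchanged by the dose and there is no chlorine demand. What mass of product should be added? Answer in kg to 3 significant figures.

(a) Alkalinity to add: (85 − 49) = 36 mg/L as CaCO₃ × 334,000 L = 12,020 g as CaCO₃.
(a) Equivalents: 12,020 g ÷ 50 g/eq = 240.5 eq.
(a) Each mole of Na₂CO₃ supplies 2 eq, so 240.5 / 2 = 120.2 mol.
(a) Mass: 120.2 mol × 106 g/mol = 12,750 g.

(b) [OCl⁻]/[HOCl] = 10^(pH − pKa) = 10^(7.63 − 7.58) = 1.122; fraction as HOCl = 1/(1 + 1.122) = 0.4712.
(b) Free chlorine required for 2.52 ppm HOCl: 2.52 / 0.4712 = 5.347 ppm.
(b) FC to add: 5.347 − 0.3 = 5.047 mg/L as Cl₂.
(b) Cl₂ equivalent: 5.047 mg/L × 591,000 L = 2983 g.
(b) Product at 60.2% available Cl: 2983 / 0.602 = 4955 g.

(a) 12.7 kg; (b) 4.96 kg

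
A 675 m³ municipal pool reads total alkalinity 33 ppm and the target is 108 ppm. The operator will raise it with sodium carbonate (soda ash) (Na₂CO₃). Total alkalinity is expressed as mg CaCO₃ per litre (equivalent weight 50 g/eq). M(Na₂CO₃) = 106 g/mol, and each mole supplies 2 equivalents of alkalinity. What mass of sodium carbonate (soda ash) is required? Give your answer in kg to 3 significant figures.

Volume: 675 m³ = 675,000 L.
Alkalinity to add: (108 − 33) = 75 mg/L as CaCO₃ × 675,000 L = 50,620 g as CaCO₃.
Equivalents: 50,620 g ÷ 50 g/eq = 1012 eq.
Each mole of Na₂CO₃ supplies 2 eq, so 1012 / 2 = 506.2 mol.
Mass: 506.2 mol × 106 g/mol = 53,660 g.

53.7 kg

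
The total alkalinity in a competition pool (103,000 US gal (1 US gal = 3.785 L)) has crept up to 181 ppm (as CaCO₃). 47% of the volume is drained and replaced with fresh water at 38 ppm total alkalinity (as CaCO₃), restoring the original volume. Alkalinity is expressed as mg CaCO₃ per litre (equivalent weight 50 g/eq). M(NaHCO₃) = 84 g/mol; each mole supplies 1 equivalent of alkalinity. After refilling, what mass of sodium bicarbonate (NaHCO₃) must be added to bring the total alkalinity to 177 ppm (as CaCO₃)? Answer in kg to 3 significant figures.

Volume: 103,000 US gal × 3.785 L/gal = 389,855 L.
After draining 47% and refilling: 181 × 0.53 + 38 × 0.47 = 113.79 ppm.
Deficit to target: 177 − 113.79 = 63.21 mg/L.
As CaCO₃: 63.21 mg/L × 389,855 L = 24,640 g; ÷ 50 g/eq ÷ 1 = 492.9 mol NaHCO₃.
Mass: 492.9 × 84 = 41,400 g.

41.4 kg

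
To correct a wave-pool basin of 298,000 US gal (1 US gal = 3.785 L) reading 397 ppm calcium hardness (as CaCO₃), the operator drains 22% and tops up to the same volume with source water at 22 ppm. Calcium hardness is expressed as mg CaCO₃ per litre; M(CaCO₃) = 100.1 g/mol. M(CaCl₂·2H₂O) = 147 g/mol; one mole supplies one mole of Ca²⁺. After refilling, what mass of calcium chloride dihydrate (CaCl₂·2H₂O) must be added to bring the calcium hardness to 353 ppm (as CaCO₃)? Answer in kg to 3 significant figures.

63.8 kg

Volume: 298,000 US gal × 3.785 L/gal = 1,127,930 L.
After draining 22% and refilling: 397 × 0.78 + 22 × 0.22 = 314.5 ppm.
Deficit to target: 353 − 314.5 = 38.5 mg/L.
As CaCO₃: 38.5 mg/L × 1,127,930 L = 43,430 g; ÷ 100.1 = 433.8 mol Ca²⁺.
Mass: 433.8 × 147 = 63,770 g.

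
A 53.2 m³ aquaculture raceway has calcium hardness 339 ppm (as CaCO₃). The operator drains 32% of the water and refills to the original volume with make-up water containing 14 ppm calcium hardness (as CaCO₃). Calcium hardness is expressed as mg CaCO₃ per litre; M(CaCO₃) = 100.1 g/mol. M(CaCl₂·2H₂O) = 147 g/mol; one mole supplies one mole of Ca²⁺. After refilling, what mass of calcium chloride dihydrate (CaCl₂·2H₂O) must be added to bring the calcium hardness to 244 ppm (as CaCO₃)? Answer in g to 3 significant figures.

703 g

Volume: 53.2 m³ = 53,200 L.
After draining 32% and refilling: 339 × 0.68 + 14 × 0.32 = 235 ppm.
Deficit to target: 244 − 235 = 9 mg/L.
As CaCO₃: 9 mg/L × 53,200 L = 478.8 g; ÷ 100.1 = 4.783 mol Ca²⁺.
Mass: 4.783 × 147 = 703.1 g.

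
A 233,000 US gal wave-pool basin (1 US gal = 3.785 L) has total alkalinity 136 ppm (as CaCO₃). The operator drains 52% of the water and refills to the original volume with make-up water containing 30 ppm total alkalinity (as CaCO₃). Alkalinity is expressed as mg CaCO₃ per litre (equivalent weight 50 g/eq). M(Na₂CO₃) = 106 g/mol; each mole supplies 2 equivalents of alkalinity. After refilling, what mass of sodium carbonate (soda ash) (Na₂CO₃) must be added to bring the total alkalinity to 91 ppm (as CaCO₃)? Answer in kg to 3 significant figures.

Volume: 233,000 US gal × 3.785 L/gal = 881,905 L.
After draining 52% and refilling: 136 × 0.48 + 30 × 0.52 = 80.88 ppm.
Deficit to target: 91 − 80.88 = 10.12 mg/L.
As CaCO₃: 10.12 mg/L × 881,905 L = 8925 g; ÷ 50 g/eq ÷ 2 = 89.25 mol Na₂CO₃.
Mass: 89.25 × 106 = 9460 g.

9.46 kg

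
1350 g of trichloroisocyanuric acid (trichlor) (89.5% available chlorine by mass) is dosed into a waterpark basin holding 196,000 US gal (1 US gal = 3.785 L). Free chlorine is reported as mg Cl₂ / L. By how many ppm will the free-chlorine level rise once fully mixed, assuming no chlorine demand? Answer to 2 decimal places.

1.63 ppm

Volume: 196,000 US gal × 3.785 L/gal = 741,860 L.
Available chlorine delivered: 1350 g × 0.895 = 1208 g as Cl₂.
Concentration rise: 1208 g / 741,860 L = 1.629 mg/L = 1.63 ppm.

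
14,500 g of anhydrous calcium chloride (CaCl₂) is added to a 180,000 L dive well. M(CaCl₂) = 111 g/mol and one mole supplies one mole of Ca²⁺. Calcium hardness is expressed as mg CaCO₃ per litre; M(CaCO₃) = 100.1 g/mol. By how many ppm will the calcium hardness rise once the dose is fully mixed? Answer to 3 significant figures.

Moles of Ca²⁺: 14,500 g ÷ 111 g/mol = 130.6 mol.
As CaCO₃: 130.6 mol × 100.1 g/mol = 13,080 g.
Rise: 13,080 g / 180,000 L × 1000 = 72.65 mg/L.

72.6 ppm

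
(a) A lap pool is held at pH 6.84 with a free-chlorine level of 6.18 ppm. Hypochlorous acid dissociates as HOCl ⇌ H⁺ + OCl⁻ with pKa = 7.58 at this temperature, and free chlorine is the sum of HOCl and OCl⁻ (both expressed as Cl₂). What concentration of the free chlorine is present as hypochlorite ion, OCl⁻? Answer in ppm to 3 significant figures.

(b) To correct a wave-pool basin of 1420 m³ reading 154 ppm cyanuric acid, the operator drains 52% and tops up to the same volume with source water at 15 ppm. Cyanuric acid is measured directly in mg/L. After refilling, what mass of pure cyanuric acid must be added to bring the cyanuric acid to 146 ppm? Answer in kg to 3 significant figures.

(a) [OCl⁻]/[HOCl] = 10^(pH − pKa) = 10^(6.84 − 7.58) = 10^-0.74 = 0.182.
(a) Fraction as HOCl = 1 / (1 + 0.182) = 0.846.
(a) OCl⁻ = (1 − 0.846) × 6.18 ppm = 0.9514 ppm.

(b) Volume: 1420 m³ = 1,420,000 L.
(b) After draining 52% and refilling: 154 × 0.48 + 15 × 0.52 = 81.72 ppm.
(b) Deficit to target: 146 − 81.72 = 64.28 mg/L.
(b) Mass: 64.28 mg/L × 1,420,000 L = 91,280 g cyanuric acid.

(a) 0.951 ppm; (b) 91.3 kg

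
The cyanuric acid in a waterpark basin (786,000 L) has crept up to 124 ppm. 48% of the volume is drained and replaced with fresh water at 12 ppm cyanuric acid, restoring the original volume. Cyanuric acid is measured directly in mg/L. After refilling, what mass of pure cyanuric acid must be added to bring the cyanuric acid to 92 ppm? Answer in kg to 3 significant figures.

After draining 48% and refilling: 124 × 0.52 + 12 × 0.48 = 70.24 ppm.
Deficit to target: 92 − 70.24 = 21.76 mg/L.
Mass: 21.76 mg/L × 786,000 L = 17,100 g cyanuric acid.

17.1 kg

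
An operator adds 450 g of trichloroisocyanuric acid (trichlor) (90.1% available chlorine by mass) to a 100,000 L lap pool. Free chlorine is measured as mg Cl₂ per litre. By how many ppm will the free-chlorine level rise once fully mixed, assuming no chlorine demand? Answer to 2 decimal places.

4.05 ppm

Available chlorine delivered: 450 g × 0.901 = 405.4 g as Cl₂.
Concentration rise: 405.4 g / 100,000 L = 4.054 mg/L = 4.05 ppm.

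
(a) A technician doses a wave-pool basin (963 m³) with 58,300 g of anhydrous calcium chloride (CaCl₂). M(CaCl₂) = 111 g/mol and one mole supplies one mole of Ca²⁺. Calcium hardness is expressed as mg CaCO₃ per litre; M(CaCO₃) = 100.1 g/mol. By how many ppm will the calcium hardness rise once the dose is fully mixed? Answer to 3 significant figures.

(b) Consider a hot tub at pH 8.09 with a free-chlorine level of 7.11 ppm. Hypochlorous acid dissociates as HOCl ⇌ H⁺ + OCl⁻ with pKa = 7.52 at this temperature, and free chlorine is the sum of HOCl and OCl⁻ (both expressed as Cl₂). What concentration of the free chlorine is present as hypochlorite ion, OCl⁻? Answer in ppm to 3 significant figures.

(a) Volume: 963 m³ = 963,000 L.
(a) Moles of Ca²⁺: 58,300 g ÷ 111 g/mol = 525.2 mol.
(a) As CaCO₃: 525.2 mol × 100.1 g/mol = 52,580 g.
(a) Rise: 52,580 g / 963,000 L × 1000 = 54.6 mg/L.

(b) [OCl⁻]/[HOCl] = 10^(pH − pKa) = 10^(8.09 − 7.52) = 10^0.57 = 3.715.
(b) Fraction as HOCl = 1 / (1 + 3.715) = 0.2121.
(b) OCl⁻ = (1 − 0.2121) × 7.11 ppm = 5.602 ppm.

(a) 54.6 ppm; (b) 5.60 ppm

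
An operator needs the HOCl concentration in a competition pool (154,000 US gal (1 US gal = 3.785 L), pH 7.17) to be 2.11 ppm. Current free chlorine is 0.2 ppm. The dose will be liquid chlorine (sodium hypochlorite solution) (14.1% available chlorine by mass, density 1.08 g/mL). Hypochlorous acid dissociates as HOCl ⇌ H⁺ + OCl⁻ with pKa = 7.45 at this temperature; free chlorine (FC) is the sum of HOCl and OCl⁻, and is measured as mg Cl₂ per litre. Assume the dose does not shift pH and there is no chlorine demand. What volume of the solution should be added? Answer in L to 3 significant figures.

Volume: 154,000 US gal × 3.785 L/gal = 582,890 L.
[OCl⁻]/[HOCl] = 10^(pH − pKa) = 10^(7.17 − 7.45) = 0.5248; fraction as HOCl = 1/(1 + 0.5248) = 0.6558.
Free chlorine required for 2.11 ppm HOCl: 2.11 / 0.6558 = 3.217 ppm.
FC to add: 3.217 − 0.2 = 3.017 mg/L as Cl₂.
Cl₂ equivalent: 3.017 mg/L × 582,890 L = 1759 g.
Product at 14.1% available Cl: 1759 / 0.141 = 12,470 g.
Volume: 12,470 g ÷ 1.08 g/mL = 11,550 mL.

11.5 L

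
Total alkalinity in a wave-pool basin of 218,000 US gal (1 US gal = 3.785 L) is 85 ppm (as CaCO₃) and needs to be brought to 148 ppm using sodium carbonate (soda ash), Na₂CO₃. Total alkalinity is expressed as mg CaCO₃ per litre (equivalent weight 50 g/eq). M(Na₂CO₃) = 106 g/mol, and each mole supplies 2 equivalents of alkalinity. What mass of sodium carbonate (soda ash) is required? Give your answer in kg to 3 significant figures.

55.1 kg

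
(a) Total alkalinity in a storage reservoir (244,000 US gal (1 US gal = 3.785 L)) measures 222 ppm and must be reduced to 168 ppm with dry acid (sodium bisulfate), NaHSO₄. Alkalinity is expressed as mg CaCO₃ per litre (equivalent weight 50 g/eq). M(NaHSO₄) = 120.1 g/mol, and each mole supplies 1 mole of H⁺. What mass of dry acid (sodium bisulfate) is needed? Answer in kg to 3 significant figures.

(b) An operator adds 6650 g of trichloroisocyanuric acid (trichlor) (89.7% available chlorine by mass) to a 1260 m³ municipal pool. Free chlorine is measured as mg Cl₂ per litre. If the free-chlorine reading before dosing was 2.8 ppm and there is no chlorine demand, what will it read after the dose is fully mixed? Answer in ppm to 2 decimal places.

(a) Volume: 244,000 US gal × 3.785 L/gal = 923,540 L.
(a) Alkalinity to neutralize: (222 − 168) = 54 mg/L as CaCO₃ × 923,540 L = 49,870 g as CaCO₃.
(a) Equivalents of H⁺ required: 49,870 ÷ 50 g/eq = 997.4 eq = 997.4 mol NaHSO₄.
(a) Mass of NaHSO₄: 997.4 × 120.1 = 119,800 g.

(b) Volume: 1260 m³ = 1,260,000 L.
(b) Available chlorine delivered: 6650 g × 0.897 = 5965 g as Cl₂.
(b) Concentration rise: 5965 g / 1,260,000 L = 4.734 mg/L = 4.73 ppm.
(b) Final FC: 2.8 + 4.73 = 7.53 ppm.

(a) 120 kg; (b) 7.53 ppm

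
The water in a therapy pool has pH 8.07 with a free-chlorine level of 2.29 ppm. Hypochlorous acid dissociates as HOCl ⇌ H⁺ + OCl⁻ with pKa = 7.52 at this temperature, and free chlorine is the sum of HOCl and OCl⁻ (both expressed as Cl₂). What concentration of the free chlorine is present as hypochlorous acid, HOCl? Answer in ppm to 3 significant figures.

[OCl⁻]/[HOCl] = 10^(pH − pKa) = 10^(8.07 − 7.52) = 10^0.55 = 3.548.
Fraction as HOCl = 1 / (1 + 3.548) = 0.2199.
HOCl = 0.2199 × 2.29 ppm = 0.5035 ppm.

0.504 ppm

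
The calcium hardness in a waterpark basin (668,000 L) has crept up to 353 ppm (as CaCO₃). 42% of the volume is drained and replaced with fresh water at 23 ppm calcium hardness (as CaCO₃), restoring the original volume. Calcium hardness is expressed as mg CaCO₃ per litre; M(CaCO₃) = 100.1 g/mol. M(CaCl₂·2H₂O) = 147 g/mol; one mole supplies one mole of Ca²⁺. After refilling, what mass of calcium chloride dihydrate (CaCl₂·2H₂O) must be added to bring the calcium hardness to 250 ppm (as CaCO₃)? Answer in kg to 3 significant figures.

34.9 kg

After draining 42% and refilling: 353 × 0.58 + 23 × 0.42 = 214.4 ppm.
Deficit to target: 250 − 214.4 = 35.6 mg/L.
As CaCO₃: 35.6 mg/L × 668,000 L = 23,780 g; ÷ 100.1 = 237.6 mol Ca²⁺.
Mass: 237.6 × 147 = 34,920 g.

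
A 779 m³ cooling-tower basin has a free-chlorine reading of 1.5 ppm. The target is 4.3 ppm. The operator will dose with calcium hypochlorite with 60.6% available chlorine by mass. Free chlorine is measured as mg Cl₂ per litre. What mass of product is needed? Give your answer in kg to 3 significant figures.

3.60 kg

Volume: 779 m³ = 779,000 L.
Chlorine deficit: 4.3 − 1.5 = 2.8 ppm = 2.8 mg/L as Cl₂.
Cl₂ equivalent needed: 2.8 mg/L × 779,000 L = 2,181,000 mg = 2181 g.
Product at 60.6% available chlorine: 2181 / 0.606 = 3599 g.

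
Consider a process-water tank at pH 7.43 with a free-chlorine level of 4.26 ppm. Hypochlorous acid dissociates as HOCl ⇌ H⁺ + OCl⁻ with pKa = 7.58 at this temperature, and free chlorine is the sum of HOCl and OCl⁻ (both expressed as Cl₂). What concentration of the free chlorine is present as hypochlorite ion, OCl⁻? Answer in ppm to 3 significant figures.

[OCl⁻]/[HOCl] = 10^(pH − pKa) = 10^(7.43 − 7.58) = 10^-0.15 = 0.7079.
Fraction as HOCl = 1 / (1 + 0.7079) = 0.5855.
OCl⁻ = (1 − 0.5855) × 4.26 ppm = 1.766 ppm.

1.77 ppm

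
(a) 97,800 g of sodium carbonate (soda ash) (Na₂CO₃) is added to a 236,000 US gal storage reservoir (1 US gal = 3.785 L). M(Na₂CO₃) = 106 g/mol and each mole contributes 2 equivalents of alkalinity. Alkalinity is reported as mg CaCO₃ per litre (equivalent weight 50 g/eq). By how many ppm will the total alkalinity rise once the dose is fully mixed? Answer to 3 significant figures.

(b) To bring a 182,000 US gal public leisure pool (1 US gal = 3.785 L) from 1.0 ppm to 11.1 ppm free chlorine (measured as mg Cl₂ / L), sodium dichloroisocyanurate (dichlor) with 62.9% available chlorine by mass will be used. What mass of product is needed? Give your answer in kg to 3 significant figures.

(a) 103 ppm; (b) 11.1 kg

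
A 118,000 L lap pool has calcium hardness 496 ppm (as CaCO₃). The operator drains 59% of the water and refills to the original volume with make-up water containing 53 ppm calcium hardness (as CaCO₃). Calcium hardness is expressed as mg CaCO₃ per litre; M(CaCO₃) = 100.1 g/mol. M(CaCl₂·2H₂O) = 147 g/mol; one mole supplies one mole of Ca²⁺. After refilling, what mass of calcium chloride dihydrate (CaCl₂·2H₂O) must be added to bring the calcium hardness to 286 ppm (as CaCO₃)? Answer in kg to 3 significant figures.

8.90 kg

After draining 59% and refilling: 496 × 0.41 + 53 × 0.59 = 234.63 ppm.
Deficit to target: 286 − 234.63 = 51.37 mg/L.
As CaCO₃: 51.37 mg/L × 118,000 L = 6062 g; ÷ 100.1 = 60.56 mol Ca²⁺.
Mass: 60.56 × 147 = 8902 g.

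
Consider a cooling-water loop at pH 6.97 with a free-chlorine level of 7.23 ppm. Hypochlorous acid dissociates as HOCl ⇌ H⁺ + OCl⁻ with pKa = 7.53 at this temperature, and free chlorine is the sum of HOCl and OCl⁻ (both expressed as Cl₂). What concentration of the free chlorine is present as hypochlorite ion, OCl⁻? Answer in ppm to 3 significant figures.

1.56 ppm

[OCl⁻]/[HOCl] = 10^(pH − pKa) = 10^(6.97 − 7.53) = 10^-0.56 = 0.2754.
Fraction as HOCl = 1 / (1 + 0.2754) = 0.7841.
OCl⁻ = (1 − 0.7841) × 7.23 ppm = 1.561 ppm.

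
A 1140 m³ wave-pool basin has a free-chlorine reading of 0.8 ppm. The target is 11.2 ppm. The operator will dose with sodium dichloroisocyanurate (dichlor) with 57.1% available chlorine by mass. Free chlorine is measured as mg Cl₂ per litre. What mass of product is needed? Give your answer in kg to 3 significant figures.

Volume: 1140 m³ = 1,140,000 L.
Chlorine deficit: 11.2 − 0.8 = 10.4 ppm = 10.4 mg/L as Cl₂.
Cl₂ equivalent needed: 10.4 mg/L × 1,140,000 L = 11,860,000 mg = 11,860 g.
Product at 57.1% available chlorine: 11,860 / 0.571 = 20,760 g.

20.8 kg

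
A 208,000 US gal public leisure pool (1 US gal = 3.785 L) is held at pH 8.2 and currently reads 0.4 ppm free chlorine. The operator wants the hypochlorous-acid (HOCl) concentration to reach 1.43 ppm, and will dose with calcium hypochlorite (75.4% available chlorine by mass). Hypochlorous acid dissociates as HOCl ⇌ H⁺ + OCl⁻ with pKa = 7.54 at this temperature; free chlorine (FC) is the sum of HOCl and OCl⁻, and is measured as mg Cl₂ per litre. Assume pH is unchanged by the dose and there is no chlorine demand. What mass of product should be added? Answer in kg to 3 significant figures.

7.90 kg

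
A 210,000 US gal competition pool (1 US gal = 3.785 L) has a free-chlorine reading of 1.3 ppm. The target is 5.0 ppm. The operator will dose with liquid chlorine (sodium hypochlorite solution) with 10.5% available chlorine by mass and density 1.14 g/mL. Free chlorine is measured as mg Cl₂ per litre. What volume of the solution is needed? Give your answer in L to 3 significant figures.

24.6 L

Volume: 210,000 US gal × 3.785 L/gal = 794,850 L.
Chlorine deficit: 5.0 − 1.3 = 3.7 ppm = 3.7 mg/L as Cl₂.
Cl₂ equivalent needed: 3.7 mg/L × 794,850 L = 2,941,000 mg = 2941 g.
Product at 10.5% available chlorine: 2941 / 0.105 = 28,010 g.
Volume at density 1.14 g/mL: 28,010 g ÷ 1.14 g/mL = 24,570 mL.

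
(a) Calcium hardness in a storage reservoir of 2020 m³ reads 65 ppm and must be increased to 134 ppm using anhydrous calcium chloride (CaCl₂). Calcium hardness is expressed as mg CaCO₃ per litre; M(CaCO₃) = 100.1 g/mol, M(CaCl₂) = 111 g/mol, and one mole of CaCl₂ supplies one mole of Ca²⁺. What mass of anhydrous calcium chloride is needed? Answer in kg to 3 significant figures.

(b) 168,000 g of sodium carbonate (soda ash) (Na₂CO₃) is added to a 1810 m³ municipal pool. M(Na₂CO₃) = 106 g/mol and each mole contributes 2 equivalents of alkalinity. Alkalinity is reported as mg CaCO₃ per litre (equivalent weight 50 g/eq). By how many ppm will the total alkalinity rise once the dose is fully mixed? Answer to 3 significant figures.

(a) Volume: 2020 m³ = 2,020,000 L.
(a) Hardness to add: (134 − 65) = 69 mg/L as CaCO₃ × 2,020,000 L = 139,400 g as CaCO₃.
(a) Moles of Ca²⁺ (1 mol Ca²⁺ ≡ 1 mol CaCO₃): 139,400 / 100.1 g/mol = 1392 mol.
(a) Mass of CaCl₂: 1392 × 111 = 154,600 g.

(b) Volume: 1810 m³ = 1,810,000 L.
(b) Moles of Na₂CO₃: 168,000 g ÷ 106 g/mol = 1585 mol → 3170 eq of alkalinity.
(b) As CaCO₃: 3170 eq × 50 g/eq = 158,500 g.
(b) Rise: 158,500 g / 1,810,000 L × 1000 = 87.56 mg/L.

(a) 155 kg; (b) 87.6 ppm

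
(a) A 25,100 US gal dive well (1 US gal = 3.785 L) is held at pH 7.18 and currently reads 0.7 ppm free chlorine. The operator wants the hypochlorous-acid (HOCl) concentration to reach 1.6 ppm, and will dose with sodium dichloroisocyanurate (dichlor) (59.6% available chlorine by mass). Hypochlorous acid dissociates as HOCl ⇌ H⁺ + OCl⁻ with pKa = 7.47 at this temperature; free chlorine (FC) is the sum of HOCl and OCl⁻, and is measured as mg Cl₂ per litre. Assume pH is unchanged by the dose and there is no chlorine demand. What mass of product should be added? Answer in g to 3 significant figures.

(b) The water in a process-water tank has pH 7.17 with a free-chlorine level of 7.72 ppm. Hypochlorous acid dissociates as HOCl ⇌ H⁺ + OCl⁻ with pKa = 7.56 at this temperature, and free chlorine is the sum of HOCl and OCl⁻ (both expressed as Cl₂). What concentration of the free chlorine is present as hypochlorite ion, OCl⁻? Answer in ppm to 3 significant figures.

(a) Volume: 25,100 US gal × 3.785 L/gal = 95,004 L.
(a) [OCl⁻]/[HOCl] = 10^(pH − pKa) = 10^(7.18 − 7.47) = 0.5129; fraction as HOCl = 1/(1 + 0.5129) = 0.661.
(a) Free chlorine required for 1.6 ppm HOCl: 1.6 / 0.661 = 2.421 ppm.
(a) FC to add: 2.421 − 0.7 = 1.721 mg/L as Cl₂.
(a) Cl₂ equivalent: 1.721 mg/L × 95,004 L = 163.5 g.
(a) Product at 59.6% available Cl: 163.5 / 0.596 = 274.3 g.

(b) [OCl⁻]/[HOCl] = 10^(pH − pKa) = 10^(7.17 − 7.56) = 10^-0.39 = 0.4074.
(b) Fraction as HOCl = 1 / (1 + 0.4074) = 0.7105.
(b) OCl⁻ = (1 − 0.7105) × 7.72 ppm = 2.235 ppm.

(a) 274 g; (b) 2.23 ppm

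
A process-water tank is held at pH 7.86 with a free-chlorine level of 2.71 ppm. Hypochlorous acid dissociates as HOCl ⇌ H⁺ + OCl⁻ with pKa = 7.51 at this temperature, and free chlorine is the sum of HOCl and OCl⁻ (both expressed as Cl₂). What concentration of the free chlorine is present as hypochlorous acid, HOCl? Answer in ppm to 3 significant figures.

0.837 ppm

[OCl⁻]/[HOCl] = 10^(pH − pKa) = 10^(7.86 − 7.51) = 10^0.35 = 2.239.
Fraction as HOCl = 1 / (1 + 2.239) = 0.3088.
HOCl = 0.3088 × 2.71 ppm = 0.8368 ppm.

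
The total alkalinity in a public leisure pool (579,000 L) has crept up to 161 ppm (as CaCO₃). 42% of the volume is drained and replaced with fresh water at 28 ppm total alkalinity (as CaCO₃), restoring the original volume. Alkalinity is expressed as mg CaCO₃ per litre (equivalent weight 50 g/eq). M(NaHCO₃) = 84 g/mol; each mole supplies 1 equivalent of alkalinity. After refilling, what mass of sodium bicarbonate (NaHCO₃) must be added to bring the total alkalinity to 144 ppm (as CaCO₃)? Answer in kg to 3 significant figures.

37.8 kg

After draining 42% and refilling: 161 × 0.58 + 28 × 0.42 = 105.14 ppm.
Deficit to target: 144 − 105.14 = 38.86 mg/L.
As CaCO₃: 38.86 mg/L × 579,000 L = 22,500 g; ÷ 50 g/eq ÷ 1 = 450 mol NaHCO₃.
Mass: 450 × 84 = 37,800 g.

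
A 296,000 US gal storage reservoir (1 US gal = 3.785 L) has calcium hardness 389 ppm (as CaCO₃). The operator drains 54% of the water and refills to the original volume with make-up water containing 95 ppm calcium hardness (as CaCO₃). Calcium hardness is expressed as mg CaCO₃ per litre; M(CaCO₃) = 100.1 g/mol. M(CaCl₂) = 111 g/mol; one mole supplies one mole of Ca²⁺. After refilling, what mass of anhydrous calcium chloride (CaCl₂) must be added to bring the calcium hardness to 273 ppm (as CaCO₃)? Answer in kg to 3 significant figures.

53.1 kg

Volume: 296,000 US gal × 3.785 L/gal = 1,120,360 L.
After draining 54% and refilling: 389 × 0.46 + 95 × 0.54 = 230.24 ppm.
Deficit to target: 273 − 230.24 = 42.76 mg/L.
As CaCO₃: 42.76 mg/L × 1,120,360 L = 47,910 g; ÷ 100.1 = 478.6 mol Ca²⁺.
Mass: 478.6 × 111 = 53,120 g.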